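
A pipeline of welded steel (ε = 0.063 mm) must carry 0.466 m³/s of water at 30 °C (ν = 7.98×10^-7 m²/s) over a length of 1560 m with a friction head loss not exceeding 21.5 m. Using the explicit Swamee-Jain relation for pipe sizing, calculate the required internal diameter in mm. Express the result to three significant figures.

Swamee-Jain (Type III): D = 0.66·[ε^1.25·(LQ²/(gh_f))^4.75 + ν·Q^9.4·(L/(gh_f))^5.2]^0.04
LQ²/(gh_f) = 1.606; L/(gh_f) = 7.396
Term 1 = ε^1.25·(…)^4.75 = 5.33×10^-5; Term 2 = ν·Q^9.4·(…)^5.2 = 2.01×10^-5
D = 0.66·(5.33×10^-5 + 2.01×10^-5)^0.04 = 0.4510 m = 451 mm
Check: V = 2.92 m/s, Re = 1.65×10^6, f = 0.01364, h_f = 20.5 m ≈ 21.5 m ✓

D ≈ 451 mm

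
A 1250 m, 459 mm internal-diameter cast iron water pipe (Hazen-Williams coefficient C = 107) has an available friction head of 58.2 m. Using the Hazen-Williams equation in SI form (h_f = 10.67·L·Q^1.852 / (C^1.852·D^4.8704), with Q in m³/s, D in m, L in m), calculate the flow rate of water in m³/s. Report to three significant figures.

Rearranging: Q = [h_f·C^1.852·D^4.8704 / (10.67·L)]^(1/1.852)
Q = [58.2·107^1.852·0.459^4.8704 / (10.67·1250)]^0.540 = 0.7339 m³/s

Q ≈ 0.734 m³/s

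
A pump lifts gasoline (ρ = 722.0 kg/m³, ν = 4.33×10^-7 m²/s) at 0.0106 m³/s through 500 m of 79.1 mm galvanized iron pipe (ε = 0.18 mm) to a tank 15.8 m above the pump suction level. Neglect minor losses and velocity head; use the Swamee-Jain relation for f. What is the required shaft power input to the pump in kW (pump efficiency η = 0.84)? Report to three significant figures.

V = 4Q/(πD²) = 2.157 m/s; Re = 3.94×10^5; ε/D = 0.00228; f = 0.02480
h_f = f(L/D)V²/2g = 37.17 m
Total head H = z + h_f = 15.8 + 37.17 = 52.97 m
P_hyd = ρgQH = 722.0·9.81·0.0106·52.97 = 3.977 kW
P_shaft = P_hyd/η = 3.977/0.84 = 4.734 kW

P_shaft ≈ 4.73 kW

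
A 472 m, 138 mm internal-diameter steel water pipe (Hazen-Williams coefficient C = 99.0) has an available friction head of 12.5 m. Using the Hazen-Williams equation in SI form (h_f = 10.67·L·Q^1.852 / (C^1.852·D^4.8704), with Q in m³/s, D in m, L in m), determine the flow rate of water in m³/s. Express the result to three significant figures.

Rearranging: Q = [h_f·C^1.852·D^4.8704 / (10.67·L)]^(1/1.852)
Q = [12.5·99.0^1.852·0.138^4.8704 / (10.67·472)]^0.540 = 0.02123 m³/s

Q ≈ 0.0212 m³/s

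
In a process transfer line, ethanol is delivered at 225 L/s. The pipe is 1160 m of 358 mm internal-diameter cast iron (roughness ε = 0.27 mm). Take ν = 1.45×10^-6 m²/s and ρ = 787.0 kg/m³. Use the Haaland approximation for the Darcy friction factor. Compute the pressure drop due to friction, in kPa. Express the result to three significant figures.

V = 4Q/(πD²) = 4·0.225/(π·0.358²) = 2.235 m/s
Re = VD/ν = 2.235·0.358/1.45×10^-6 = 5.52×10^5 → turbulent
ε/D = 0.27/358 = 7.54×10^-4
Haaland: f = 0.01897
h_f = f(L/D)V²/(2g) = 0.01897·(1160/0.358)·2.235²/(2·9.81) = 15.65 m
Δp = ρg·h_f = 787.0·9.81·15.65 = 120.8 kPa

Δp ≈ 121 kPa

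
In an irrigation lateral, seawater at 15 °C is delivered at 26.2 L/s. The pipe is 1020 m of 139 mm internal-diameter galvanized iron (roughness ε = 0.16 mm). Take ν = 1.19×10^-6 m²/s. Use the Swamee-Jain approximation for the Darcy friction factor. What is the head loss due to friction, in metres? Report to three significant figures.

V = 4Q/(πD²) = 4·0.0262/(π·0.139²) = 1.727 m/s
Re = VD/ν = 1.727·0.139/1.19×10^-6 = 2.02×10^5 → turbulent
ε/D = 0.16/139 = 0.00115
Swamee-Jain: f = 0.02176
h_f = f(L/D)V²/(2g) = 0.02176·(1020/0.139)·1.727²/(2·9.81) = 24.26 m

h_f ≈ 24.3 m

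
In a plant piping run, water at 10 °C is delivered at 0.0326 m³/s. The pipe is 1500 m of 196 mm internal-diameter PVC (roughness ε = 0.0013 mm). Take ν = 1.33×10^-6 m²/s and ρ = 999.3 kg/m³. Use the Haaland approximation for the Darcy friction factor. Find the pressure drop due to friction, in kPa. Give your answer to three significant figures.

V = 4Q/(πD²) = 4·0.0326/(π·0.196²) = 1.080 m/s
Re = VD/ν = 1.080·0.196/1.33×10^-6 = 1.59×10^5 → turbulent
ε/D = 0.0013/196 = 6.63×10^-6
Haaland: f = 0.01624
h_f = f(L/D)V²/(2g) = 0.01624·(1500/0.196)·1.080²/(2·9.81) = 7.397 m
Δp = ρg·h_f = 999.3·9.81·7.397 = 72.51 kPa

Δp ≈ 72.5 kPa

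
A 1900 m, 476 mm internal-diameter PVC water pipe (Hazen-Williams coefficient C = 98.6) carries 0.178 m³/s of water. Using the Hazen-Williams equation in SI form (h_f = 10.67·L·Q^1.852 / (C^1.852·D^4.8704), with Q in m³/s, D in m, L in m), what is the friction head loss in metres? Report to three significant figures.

h_f = 10.67·1900·0.178^1.852 / (98.6^1.852·0.476^4.8704) = 6.255 m

h_f ≈ 6.25 m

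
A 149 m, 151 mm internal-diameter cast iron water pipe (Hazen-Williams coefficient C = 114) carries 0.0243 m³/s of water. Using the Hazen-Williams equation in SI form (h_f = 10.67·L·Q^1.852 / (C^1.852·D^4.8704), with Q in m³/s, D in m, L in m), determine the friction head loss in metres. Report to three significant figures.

h_f = 10.67·149·0.0243^1.852 / (114^1.852·0.151^4.8704) = 2.517 m

h_f ≈ 2.52 m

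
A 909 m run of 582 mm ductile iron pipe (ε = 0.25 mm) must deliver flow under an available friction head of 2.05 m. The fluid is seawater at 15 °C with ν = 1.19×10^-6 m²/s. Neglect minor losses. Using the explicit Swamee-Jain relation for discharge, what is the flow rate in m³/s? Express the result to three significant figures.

Swamee-Jain (Type II): Q = -0.965·√(gD⁵h_f/L)·ln[ε/(3.7D) + √(3.17ν²L/(gD³h_f))]
√(gD⁵h_f/L) = √(9.81·0.582⁵·2.05/909) = 0.03844
ε/(3.7D) = 1.16×10^-4; √(3.17ν²L/(gD³h_f)) = 3.21×10^-5
Q = -0.965·0.03844·ln(1.482×10^-4) = 0.3270 m³/s
Check: V = 1.23 m/s, Re = 6.01×10^5, f = 0.01715, h_f = 2.06 m ≈ 2.05 m ✓

Q ≈ 0.327 m³/s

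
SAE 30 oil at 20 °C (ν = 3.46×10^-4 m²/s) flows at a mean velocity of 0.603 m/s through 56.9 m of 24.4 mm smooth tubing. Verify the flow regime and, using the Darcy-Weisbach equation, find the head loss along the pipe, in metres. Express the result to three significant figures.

Re = VD/ν = 0.603·0.02440/3.46×10^-4 = 42.5 → laminar (Re < 2300)
f = 64/Re = 1.505
h_f = f(L/D)V²/(2g) = 1.505·(56.9/0.02440)·0.603²/(2·9.81) = 65.04 m

h_f ≈ 65.0 m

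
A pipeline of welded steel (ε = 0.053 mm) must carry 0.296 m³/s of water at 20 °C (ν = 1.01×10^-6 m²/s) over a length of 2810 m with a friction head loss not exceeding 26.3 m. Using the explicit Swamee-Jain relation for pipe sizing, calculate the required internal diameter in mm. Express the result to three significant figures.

D ≈ 409 mm

Swamee-Jain (Type III): D = 0.66·[ε^1.25·(LQ²/(gh_f))^4.75 + ν·Q^9.4·(L/(gh_f))^5.2]^0.04
LQ²/(gh_f) = 0.9543; L/(gh_f) = 10.89
Term 1 = ε^1.25·(…)^4.75 = 3.62×10^-6; Term 2 = ν·Q^9.4·(…)^5.2 = 2.67×10^-6
D = 0.66·(3.62×10^-6 + 2.67×10^-6)^0.04 = 0.4088 m = 409 mm
Check: V = 2.26 m/s, Re = 9.13×10^5, f = 0.01402, h_f = 25.0 m ≈ 26.3 m ✓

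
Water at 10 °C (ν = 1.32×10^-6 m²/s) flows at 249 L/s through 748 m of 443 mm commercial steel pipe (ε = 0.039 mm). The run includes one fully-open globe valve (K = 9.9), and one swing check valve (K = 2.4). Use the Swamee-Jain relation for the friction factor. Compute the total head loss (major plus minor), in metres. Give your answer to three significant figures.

V = 4Q/(πD²) = 1.615 m/s; V²/2g = 0.1330 m
Re = 5.42×10^5, ε/D = 8.80×10^-5 → f = 0.01419 (Swamee-Jain)
Major: h_f = f(L/D)·V²/2g = 0.01419·1688·0.1330 = 3.187 m
Minor: ΣK = 12.3; h_m = ΣK·V²/2g = 1.636 m
Total H_L = 3.187 + 1.636 = 4.823 m

H_L ≈ 4.82 m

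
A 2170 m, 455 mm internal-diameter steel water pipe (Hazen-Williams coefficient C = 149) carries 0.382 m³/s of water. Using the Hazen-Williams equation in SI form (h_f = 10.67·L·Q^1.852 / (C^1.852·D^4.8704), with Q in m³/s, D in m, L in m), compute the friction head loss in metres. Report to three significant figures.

h_f = 10.67·2170·0.382^1.852 / (149^1.852·0.455^4.8704) = 17.04 m

h_f ≈ 17.0 m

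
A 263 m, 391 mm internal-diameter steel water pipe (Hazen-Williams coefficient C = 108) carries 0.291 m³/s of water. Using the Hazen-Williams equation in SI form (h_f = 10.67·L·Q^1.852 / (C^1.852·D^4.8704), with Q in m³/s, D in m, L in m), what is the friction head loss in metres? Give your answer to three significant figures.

h_f = 10.67·263·0.291^1.852 / (108^1.852·0.391^4.8704) = 4.738 m

h_f ≈ 4.74 m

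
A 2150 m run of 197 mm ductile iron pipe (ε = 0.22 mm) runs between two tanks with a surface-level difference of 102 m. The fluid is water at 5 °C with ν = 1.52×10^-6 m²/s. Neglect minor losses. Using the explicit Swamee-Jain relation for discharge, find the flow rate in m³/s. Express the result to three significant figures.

Swamee-Jain (Type II): Q = -0.965·√(gD⁵h_f/L)·ln[ε/(3.7D) + √(3.17ν²L/(gD³h_f))]
√(gD⁵h_f/L) = √(9.81·0.197⁵·102/2150) = 0.01175
ε/(3.7D) = 3.02×10^-4; √(3.17ν²L/(gD³h_f)) = 4.54×10^-5
Q = -0.965·0.01175·ln(3.472×10^-4) = 0.09033 m³/s
Check: V = 2.96 m/s, Re = 3.84×10^5, f = 0.02102, h_f = 103 m ≈ 102 m ✓

Q ≈ 0.0903 m³/s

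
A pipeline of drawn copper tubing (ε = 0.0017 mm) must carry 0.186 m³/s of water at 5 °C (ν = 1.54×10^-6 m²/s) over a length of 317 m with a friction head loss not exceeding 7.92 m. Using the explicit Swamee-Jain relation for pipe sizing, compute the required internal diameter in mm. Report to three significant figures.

D ≈ 275 mm

Swamee-Jain (Type III): D = 0.66·[ε^1.25·(LQ²/(gh_f))^4.75 + ν·Q^9.4·(L/(gh_f))^5.2]^0.04
LQ²/(gh_f) = 0.1412; L/(gh_f) = 4.080
Term 1 = ε^1.25·(…)^4.75 = 5.61×10^-12; Term 2 = ν·Q^9.4·(…)^5.2 = 3.14×10^-10
D = 0.66·(5.61×10^-12 + 3.14×10^-10)^0.04 = 0.2752 m = 275 mm
Check: V = 3.13 m/s, Re = 5.59×10^5, f = 0.01294, h_f = 7.42 m ≈ 7.92 m ✓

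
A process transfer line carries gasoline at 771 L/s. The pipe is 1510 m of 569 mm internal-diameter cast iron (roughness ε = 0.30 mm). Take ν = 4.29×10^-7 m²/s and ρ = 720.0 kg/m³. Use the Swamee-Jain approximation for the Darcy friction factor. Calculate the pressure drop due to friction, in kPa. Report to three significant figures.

Δp ≈ 150 kPa

V = 4Q/(πD²) = 4·0.771/(π·0.569²) = 3.032 m/s
Re = VD/ν = 3.032·0.569/4.29×10^-7 = 4.02×10^6 → turbulent
ε/D = 0.30/569 = 5.27×10^-4
Swamee-Jain: f = 0.01707
h_f = f(L/D)V²/(2g) = 0.01707·(1510/0.569)·3.032²/(2·9.81) = 21.23 m
Δp = ρg·h_f = 720.0·9.81·21.23 = 149.9 kPa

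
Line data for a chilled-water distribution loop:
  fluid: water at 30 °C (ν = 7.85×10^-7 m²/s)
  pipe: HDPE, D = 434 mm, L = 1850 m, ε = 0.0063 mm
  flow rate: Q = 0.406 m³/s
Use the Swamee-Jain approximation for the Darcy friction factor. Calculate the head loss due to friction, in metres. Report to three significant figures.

h_f ≈ 18.5 m

V = 4Q/(πD²) = 4·0.406/(π·0.434²) = 2.744 m/s
Re = VD/ν = 2.744·0.434/7.85×10^-7 = 1.52×10^6 → turbulent
ε/D = 0.0063/434 = 1.45×10^-5
Swamee-Jain: f = 0.01128
h_f = f(L/D)V²/(2g) = 0.01128·(1850/0.434)·2.744²/(2·9.81) = 18.46 m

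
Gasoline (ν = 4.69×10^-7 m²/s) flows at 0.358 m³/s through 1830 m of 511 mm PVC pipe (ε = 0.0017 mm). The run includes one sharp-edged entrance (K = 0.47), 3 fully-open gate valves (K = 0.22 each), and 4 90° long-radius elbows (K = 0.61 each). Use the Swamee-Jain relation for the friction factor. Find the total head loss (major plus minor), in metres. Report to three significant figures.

V = 4Q/(πD²) = 1.746 m/s; V²/2g = 0.1553 m
Re = 1.90×10^6, ε/D = 3.33×10^-6 → f = 0.01057 (Swamee-Jain)
Major: h_f = f(L/D)·V²/2g = 0.01057·3581·0.1553 = 5.880 m
Minor: ΣK = 3.57; h_m = ΣK·V²/2g = 0.5545 m
Total H_L = 5.880 + 0.5545 = 6.435 m

H_L ≈ 6.43 m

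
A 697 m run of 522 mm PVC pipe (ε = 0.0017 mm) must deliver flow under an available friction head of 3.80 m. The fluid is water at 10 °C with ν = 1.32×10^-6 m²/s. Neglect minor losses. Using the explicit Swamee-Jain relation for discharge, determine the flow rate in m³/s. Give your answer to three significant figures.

Swamee-Jain (Type II): Q = -0.965·√(gD⁵h_f/L)·ln[ε/(3.7D) + √(3.17ν²L/(gD³h_f))]
√(gD⁵h_f/L) = √(9.81·0.522⁵·3.80/697) = 0.04553
ε/(3.7D) = 8.80×10^-7; √(3.17ν²L/(gD³h_f)) = 2.69×10^-5
Q = -0.965·0.04553·ln(2.783×10^-5) = 0.4609 m³/s
Check: V = 2.15 m/s, Re = 8.52×10^5, f = 0.01200, h_f = 3.79 m ≈ 3.80 m ✓

Q ≈ 0.461 m³/s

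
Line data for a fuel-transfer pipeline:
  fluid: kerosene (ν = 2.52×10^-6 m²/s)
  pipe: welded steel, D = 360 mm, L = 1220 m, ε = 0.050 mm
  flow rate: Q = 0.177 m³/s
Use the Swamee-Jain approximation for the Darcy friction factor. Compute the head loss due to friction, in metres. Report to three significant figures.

V = 4Q/(πD²) = 4·0.177/(π·0.360²) = 1.739 m/s
Re = VD/ν = 1.739·0.360/2.52×10^-6 = 2.48×10^5 → turbulent
ε/D = 0.050/360 = 1.39×10^-4
Swamee-Jain: f = 0.01619
h_f = f(L/D)V²/(2g) = 0.01619·(1220/0.360)·1.739²/(2·9.81) = 8.455 m

h_f ≈ 8.46 m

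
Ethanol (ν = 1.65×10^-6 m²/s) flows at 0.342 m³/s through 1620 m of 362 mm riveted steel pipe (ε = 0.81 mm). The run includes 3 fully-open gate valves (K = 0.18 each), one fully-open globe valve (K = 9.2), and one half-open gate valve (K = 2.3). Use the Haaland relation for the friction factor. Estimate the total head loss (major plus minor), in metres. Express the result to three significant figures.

H_L ≈ 68.2 m

V = 4Q/(πD²) = 3.323 m/s; V²/2g = 0.5628 m
Re = 7.29×10^5, ε/D = 0.00224 → f = 0.02439 (Haaland)
Major: h_f = f(L/D)·V²/2g = 0.02439·4475·0.5628 = 61.43 m
Minor: ΣK = 12.0; h_m = ΣK·V²/2g = 6.776 m
Total H_L = 61.43 + 6.776 = 68.20 m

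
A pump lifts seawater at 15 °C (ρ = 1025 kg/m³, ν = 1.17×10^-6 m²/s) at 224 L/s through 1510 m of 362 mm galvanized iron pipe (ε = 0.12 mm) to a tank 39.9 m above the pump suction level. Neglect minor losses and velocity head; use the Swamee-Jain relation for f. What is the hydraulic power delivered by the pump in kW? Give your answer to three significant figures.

P_hyd ≈ 127 kW

V = 4Q/(πD²) = 2.176 m/s; Re = 6.73×10^5; ε/D = 3.31×10^-4; f = 0.01633
h_f = f(L/D)V²/2g = 16.44 m
Total head H = z + h_f = 39.9 + 16.44 = 56.34 m
P_hyd = ρgQH = 1025·9.81·0.224·56.34 = 126.9 kW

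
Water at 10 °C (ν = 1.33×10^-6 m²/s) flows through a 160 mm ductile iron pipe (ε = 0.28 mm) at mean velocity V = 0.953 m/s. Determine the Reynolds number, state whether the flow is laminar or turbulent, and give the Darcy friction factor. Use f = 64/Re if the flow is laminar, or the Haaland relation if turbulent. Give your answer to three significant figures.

Re = VD/ν = 0.9530·0.160/1.33×10^-6 = 1.15×10^5
Re > 4000 → turbulent; ε/D = 0.00175
Haaland: f = 0.02410

Re ≈ 1.15×10^5; turbulent; f ≈ 0.0241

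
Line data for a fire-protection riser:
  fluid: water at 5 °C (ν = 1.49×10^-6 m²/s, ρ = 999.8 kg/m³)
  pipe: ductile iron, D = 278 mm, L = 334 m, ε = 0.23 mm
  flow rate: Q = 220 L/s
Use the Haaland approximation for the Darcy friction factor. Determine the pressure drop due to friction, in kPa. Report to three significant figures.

Δp ≈ 152 kPa

V = 4Q/(πD²) = 4·0.220/(π·0.278²) = 3.624 m/s
Re = VD/ν = 3.624·0.278/1.49×10^-6 = 6.76×10^5 → turbulent
ε/D = 0.23/278 = 8.27×10^-4
Haaland: f = 0.01924
h_f = f(L/D)V²/(2g) = 0.01924·(334/0.278)·3.624²/(2·9.81) = 15.48 m
Δp = ρg·h_f = 999.8·9.81·15.48 = 151.8 kPa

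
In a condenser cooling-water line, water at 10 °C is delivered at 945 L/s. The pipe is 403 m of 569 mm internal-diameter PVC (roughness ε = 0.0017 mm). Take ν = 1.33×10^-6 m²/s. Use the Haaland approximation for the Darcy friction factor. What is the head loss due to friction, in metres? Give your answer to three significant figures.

h_f ≈ 5.39 m

V = 4Q/(πD²) = 4·0.945/(π·0.569²) = 3.716 m/s
Re = VD/ν = 3.716·0.569/1.33×10^-6 = 1.59×10^6 → turbulent
ε/D = 0.0017/569 = 2.99×10^-6
Haaland: f = 0.01080
h_f = f(L/D)V²/(2g) = 0.01080·(403/0.569)·3.716²/(2·9.81) = 5.385 m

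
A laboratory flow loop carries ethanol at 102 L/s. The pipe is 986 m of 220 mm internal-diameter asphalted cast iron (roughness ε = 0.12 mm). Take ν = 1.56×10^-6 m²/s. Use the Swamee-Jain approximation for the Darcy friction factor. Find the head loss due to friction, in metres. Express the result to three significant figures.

V = 4Q/(πD²) = 4·0.102/(π·0.220²) = 2.683 m/s
Re = VD/ν = 2.683·0.220/1.56×10^-6 = 3.78×10^5 → turbulent
ε/D = 0.12/220 = 5.45×10^-4
Swamee-Jain: f = 0.01832
h_f = f(L/D)V²/(2g) = 0.01832·(986/0.220)·2.683²/(2·9.81) = 30.13 m

h_f ≈ 30.1 m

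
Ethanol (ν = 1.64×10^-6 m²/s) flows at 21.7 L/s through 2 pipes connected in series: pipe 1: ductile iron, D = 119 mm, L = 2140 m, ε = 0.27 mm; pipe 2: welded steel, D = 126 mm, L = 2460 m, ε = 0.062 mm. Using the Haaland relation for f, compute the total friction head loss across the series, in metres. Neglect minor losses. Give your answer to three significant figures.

H ≈ 147 m

Pipe 1: V = 1.951 m/s, Re = 1.42×10^5, ε/D = 0.00227, f = 0.02528, h_1 = f(L/D)V²/2g = 88.21 m
Pipe 2: V = 1.740 m/s, Re = 1.34×10^5, ε/D = 4.92×10^-4, f = 0.01935, h_2 = f(L/D)V²/2g = 58.32 m
Series → Q common, losses add: H = Σh = 146.5 m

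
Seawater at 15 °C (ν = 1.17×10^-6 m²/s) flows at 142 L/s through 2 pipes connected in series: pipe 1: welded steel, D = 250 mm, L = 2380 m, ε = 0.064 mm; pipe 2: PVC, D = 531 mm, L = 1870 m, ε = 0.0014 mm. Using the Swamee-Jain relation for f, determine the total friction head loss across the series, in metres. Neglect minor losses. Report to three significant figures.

Pipe 1: V = 2.893 m/s, Re = 6.18×10^5, ε/D = 2.56×10^-4, f = 0.01577, h_1 = f(L/D)V²/2g = 64.04 m
Pipe 2: V = 0.6412 m/s, Re = 2.91×10^5, ε/D = 2.64×10^-6, f = 0.01449, h_2 = f(L/D)V²/2g = 1.069 m
Series → Q common, losses add: H = Σh = 65.11 m

H ≈ 65.1 m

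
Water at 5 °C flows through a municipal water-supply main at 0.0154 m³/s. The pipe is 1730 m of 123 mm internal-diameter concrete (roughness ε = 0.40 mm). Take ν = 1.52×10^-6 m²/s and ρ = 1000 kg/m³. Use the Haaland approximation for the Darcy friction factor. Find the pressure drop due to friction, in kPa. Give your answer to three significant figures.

Δp ≈ 329 kPa

V = 4Q/(πD²) = 4·0.0154/(π·0.123²) = 1.296 m/s
Re = VD/ν = 1.296·0.123/1.52×10^-6 = 1.05×10^5 → turbulent
ε/D = 0.40/123 = 0.00325
Haaland: f = 0.02789
h_f = f(L/D)V²/(2g) = 0.02789·(1730/0.123)·1.296²/(2·9.81) = 33.58 m
Δp = ρg·h_f = 1000·9.81·33.58 = 329.4 kPa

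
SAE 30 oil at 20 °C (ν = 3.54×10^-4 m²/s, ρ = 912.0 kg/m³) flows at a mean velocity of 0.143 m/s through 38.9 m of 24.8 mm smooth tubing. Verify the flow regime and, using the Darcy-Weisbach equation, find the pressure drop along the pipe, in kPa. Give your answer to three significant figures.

Re = VD/ν = 0.143·0.02480/3.54×10^-4 = 10.0 → laminar (Re < 2300)
f = 64/Re = 6.388
h_f = f(L/D)V²/(2g) = 6.388·(38.9/0.02480)·0.143²/(2·9.81) = 10.44 m
Δp = ρg·h_f = 912.0·9.81·10.44 = 93.44 kPa

Δp ≈ 93.4 kPa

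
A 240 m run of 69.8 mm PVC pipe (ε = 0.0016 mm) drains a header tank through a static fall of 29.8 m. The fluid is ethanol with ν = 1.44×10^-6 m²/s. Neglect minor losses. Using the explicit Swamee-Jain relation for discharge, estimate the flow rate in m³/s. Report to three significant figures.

Swamee-Jain (Type II): Q = -0.965·√(gD⁵h_f/L)·ln[ε/(3.7D) + √(3.17ν²L/(gD³h_f))]
√(gD⁵h_f/L) = √(9.81·0.0698⁵·29.8/240) = 0.001421
ε/(3.7D) = 6.20×10^-6; √(3.17ν²L/(gD³h_f)) = 1.26×10^-4
Q = -0.965·0.001421·ln(1.322×10^-4) = 0.01224 m³/s
Check: V = 3.20 m/s, Re = 1.55×10^5, f = 0.01651, h_f = 29.6 m ≈ 29.8 m ✓

Q ≈ 0.0122 m³/s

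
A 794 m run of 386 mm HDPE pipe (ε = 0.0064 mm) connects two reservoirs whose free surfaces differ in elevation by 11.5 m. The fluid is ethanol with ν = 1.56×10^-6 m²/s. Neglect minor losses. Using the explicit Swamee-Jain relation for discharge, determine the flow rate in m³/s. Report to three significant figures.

Swamee-Jain (Type II): Q = -0.965·√(gD⁵h_f/L)·ln[ε/(3.7D) + √(3.17ν²L/(gD³h_f))]
√(gD⁵h_f/L) = √(9.81·0.386⁵·11.5/794) = 0.03489
ε/(3.7D) = 4.48×10^-6; √(3.17ν²L/(gD³h_f)) = 3.07×10^-5
Q = -0.965·0.03489·ln(3.521×10^-5) = 0.3453 m³/s
Check: V = 2.95 m/s, Re = 7.30×10^5, f = 0.01258, h_f = 11.5 m ≈ 11.5 m ✓

Q ≈ 0.345 m³/s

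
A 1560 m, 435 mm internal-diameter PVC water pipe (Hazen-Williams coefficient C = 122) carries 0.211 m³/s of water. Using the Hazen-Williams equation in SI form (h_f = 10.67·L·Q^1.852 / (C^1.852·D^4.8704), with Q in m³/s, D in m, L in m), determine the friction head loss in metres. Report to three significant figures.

h_f = 10.67·1560·0.211^1.852 / (122^1.852·0.435^4.8704) = 7.356 m

h_f ≈ 7.36 m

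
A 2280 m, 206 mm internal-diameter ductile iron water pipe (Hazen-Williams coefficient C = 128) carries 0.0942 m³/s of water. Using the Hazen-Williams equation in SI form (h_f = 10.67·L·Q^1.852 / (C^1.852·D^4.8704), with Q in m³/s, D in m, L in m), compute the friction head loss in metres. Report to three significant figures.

h_f ≈ 84.2 m

h_f = 10.67·2280·0.0942^1.852 / (128^1.852·0.206^4.8704) = 84.18 m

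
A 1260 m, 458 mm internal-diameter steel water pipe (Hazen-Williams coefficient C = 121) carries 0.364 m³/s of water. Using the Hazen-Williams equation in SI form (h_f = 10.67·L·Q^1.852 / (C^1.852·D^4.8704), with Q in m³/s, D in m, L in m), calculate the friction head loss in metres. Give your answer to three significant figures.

h_f ≈ 12.9 m

h_f = 10.67·1260·0.364^1.852 / (121^1.852·0.458^4.8704) = 12.89 m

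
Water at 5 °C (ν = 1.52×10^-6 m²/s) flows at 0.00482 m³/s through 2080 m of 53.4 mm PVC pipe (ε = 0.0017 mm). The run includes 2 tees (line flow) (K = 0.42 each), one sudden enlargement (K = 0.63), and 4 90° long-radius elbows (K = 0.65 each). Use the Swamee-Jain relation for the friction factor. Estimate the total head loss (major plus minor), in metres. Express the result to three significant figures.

H_L ≈ 177 m

V = 4Q/(πD²) = 2.152 m/s; V²/2g = 0.2361 m
Re = 7.56×10^4, ε/D = 3.18×10^-5 → f = 0.01912 (Swamee-Jain)
Major: h_f = f(L/D)·V²/2g = 0.01912·38951·0.2361 = 175.8 m
Minor: ΣK = 4.07; h_m = ΣK·V²/2g = 0.9608 m
Total H_L = 175.8 + 0.9608 = 176.8 m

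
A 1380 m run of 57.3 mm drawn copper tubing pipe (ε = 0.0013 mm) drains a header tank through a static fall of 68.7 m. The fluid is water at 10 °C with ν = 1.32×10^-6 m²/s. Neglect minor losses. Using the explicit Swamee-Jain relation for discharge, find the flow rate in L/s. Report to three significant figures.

Swamee-Jain (Type II): Q = -0.965·√(gD⁵h_f/L)·ln[ε/(3.7D) + √(3.17ν²L/(gD³h_f))]
√(gD⁵h_f/L) = √(9.81·0.0573⁵·68.7/1380) = 5.492×10^-4
ε/(3.7D) = 6.13×10^-6; √(3.17ν²L/(gD³h_f)) = 2.45×10^-4
Q = -0.965·5.492×10^-4·ln(2.513×10^-4) = 0.004393 m³/s
Check: V = 1.70 m/s, Re = 7.40×10^4, f = 0.01916, h_f = 68.3 m ≈ 68.7 m ✓

Q ≈ 4.39 L/s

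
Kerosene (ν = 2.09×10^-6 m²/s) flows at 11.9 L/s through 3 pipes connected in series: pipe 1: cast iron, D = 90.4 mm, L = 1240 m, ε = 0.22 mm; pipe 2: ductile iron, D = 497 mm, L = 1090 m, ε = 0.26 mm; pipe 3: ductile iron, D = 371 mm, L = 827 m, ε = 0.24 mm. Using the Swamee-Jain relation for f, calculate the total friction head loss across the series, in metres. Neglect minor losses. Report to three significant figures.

Pipe 1: V = 1.854 m/s, Re = 8.02×10^4, ε/D = 0.00243, f = 0.02677, h_1 = f(L/D)V²/2g = 64.33 m
Pipe 2: V = 0.06134 m/s, Re = 1.46×10^4, ε/D = 5.23×10^-4, f = 0.02907, h_2 = f(L/D)V²/2g = 0.01223 m
Pipe 3: V = 0.1101 m/s, Re = 1.95×10^4, ε/D = 6.47×10^-4, f = 0.02748, h_3 = f(L/D)V²/2g = 0.03784 m
Series → Q common, losses add: H = Σh = 64.38 m

H ≈ 64.4 m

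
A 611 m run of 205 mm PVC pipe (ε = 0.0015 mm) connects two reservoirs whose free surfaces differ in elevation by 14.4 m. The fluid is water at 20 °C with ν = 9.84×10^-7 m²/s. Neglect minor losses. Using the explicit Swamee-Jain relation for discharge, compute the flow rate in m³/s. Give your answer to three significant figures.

Swamee-Jain (Type II): Q = -0.965·√(gD⁵h_f/L)·ln[ε/(3.7D) + √(3.17ν²L/(gD³h_f))]
√(gD⁵h_f/L) = √(9.81·0.205⁵·14.4/611) = 0.009149
ε/(3.7D) = 1.98×10^-6; √(3.17ν²L/(gD³h_f)) = 3.93×10^-5
Q = -0.965·0.009149·ln(4.123×10^-5) = 0.08914 m³/s
Check: V = 2.70 m/s, Re = 5.63×10^5, f = 0.01295, h_f = 14.3 m ≈ 14.4 m ✓

Q ≈ 0.0891 m³/s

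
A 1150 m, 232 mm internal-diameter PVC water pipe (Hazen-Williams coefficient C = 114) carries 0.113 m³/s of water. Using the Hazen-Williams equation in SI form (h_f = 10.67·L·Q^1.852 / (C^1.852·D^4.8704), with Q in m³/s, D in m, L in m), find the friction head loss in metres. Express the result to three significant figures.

h_f = 10.67·1150·0.113^1.852 / (114^1.852·0.232^4.8704) = 41.31 m

h_f ≈ 41.3 m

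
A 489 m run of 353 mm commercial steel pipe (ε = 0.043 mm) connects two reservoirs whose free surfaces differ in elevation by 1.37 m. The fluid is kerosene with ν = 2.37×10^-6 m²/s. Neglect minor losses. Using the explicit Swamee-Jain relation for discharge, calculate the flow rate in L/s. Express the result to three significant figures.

Q ≈ 104 L/s

Swamee-Jain (Type II): Q = -0.965·√(gD⁵h_f/L)·ln[ε/(3.7D) + √(3.17ν²L/(gD³h_f))]
√(gD⁵h_f/L) = √(9.81·0.353⁵·1.37/489) = 0.01227
ε/(3.7D) = 3.29×10^-5; √(3.17ν²L/(gD³h_f)) = 1.21×10^-4
Q = -0.965·0.01227·ln(1.543×10^-4) = 0.1040 m³/s
Check: V = 1.06 m/s, Re = 1.58×10^5, f = 0.01718, h_f = 1.37 m ≈ 1.37 m ✓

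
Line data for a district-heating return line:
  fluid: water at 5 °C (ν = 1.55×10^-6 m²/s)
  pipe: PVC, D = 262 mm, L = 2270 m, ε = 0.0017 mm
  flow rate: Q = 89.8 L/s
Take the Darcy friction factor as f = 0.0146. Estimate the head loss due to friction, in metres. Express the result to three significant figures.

h_f ≈ 17.9 m

V = 4Q/(πD²) = 4·0.0898/(π·0.262²) = 1.666 m/s
h_f = f(L/D)V²/(2g) = 0.01460·(2270/0.262)·1.666²/(2·9.81) = 17.89 m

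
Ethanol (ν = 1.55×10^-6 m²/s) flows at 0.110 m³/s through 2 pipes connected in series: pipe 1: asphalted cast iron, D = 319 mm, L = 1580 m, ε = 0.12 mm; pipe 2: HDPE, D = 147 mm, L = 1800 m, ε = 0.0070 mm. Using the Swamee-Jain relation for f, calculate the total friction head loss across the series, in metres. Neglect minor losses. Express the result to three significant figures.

H ≈ 360 m

Pipe 1: V = 1.376 m/s, Re = 2.83×10^5, ε/D = 3.76×10^-4, f = 0.01766, h_1 = f(L/D)V²/2g = 8.445 m
Pipe 2: V = 6.481 m/s, Re = 6.15×10^5, ε/D = 4.76×10^-5, f = 0.01342, h_2 = f(L/D)V²/2g = 351.8 m
Series → Q common, losses add: H = Σh = 360.3 m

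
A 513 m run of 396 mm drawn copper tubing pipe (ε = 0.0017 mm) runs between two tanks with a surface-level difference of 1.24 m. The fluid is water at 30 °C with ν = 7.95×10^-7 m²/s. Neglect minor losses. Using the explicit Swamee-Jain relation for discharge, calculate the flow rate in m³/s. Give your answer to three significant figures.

Q ≈ 0.149 m³/s

Swamee-Jain (Type II): Q = -0.965·√(gD⁵h_f/L)·ln[ε/(3.7D) + √(3.17ν²L/(gD³h_f))]
√(gD⁵h_f/L) = √(9.81·0.396⁵·1.24/513) = 0.01520
ε/(3.7D) = 1.16×10^-6; √(3.17ν²L/(gD³h_f)) = 3.69×10^-5
Q = -0.965·0.01520·ln(3.805×10^-5) = 0.1492 m³/s
Check: V = 1.21 m/s, Re = 6.04×10^5, f = 0.01274, h_f = 1.23 m ≈ 1.24 m ✓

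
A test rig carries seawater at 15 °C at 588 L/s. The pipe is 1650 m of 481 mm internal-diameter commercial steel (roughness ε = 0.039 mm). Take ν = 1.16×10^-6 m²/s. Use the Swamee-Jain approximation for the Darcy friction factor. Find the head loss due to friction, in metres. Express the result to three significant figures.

V = 4Q/(πD²) = 4·0.588/(π·0.481²) = 3.236 m/s
Re = VD/ν = 3.236·0.481/1.16×10^-6 = 1.34×10^6 → turbulent
ε/D = 0.039/481 = 8.11×10^-5
Swamee-Jain: f = 0.01289
h_f = f(L/D)V²/(2g) = 0.01289·(1650/0.481)·3.236²/(2·9.81) = 23.60 m

h_f ≈ 23.6 m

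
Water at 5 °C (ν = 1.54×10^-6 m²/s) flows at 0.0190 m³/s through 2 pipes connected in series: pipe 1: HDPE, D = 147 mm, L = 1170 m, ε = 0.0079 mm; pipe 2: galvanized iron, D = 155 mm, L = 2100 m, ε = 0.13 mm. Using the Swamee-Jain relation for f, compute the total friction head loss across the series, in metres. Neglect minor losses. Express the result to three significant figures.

H ≈ 24.3 m

Pipe 1: V = 1.120 m/s, Re = 1.07×10^5, ε/D = 5.37×10^-5, f = 0.01795, h_1 = f(L/D)V²/2g = 9.128 m
Pipe 2: V = 1.007 m/s, Re = 1.01×10^5, ε/D = 8.39×10^-4, f = 0.02174, h_2 = f(L/D)V²/2g = 15.22 m
Series → Q common, losses add: H = Σh = 24.35 m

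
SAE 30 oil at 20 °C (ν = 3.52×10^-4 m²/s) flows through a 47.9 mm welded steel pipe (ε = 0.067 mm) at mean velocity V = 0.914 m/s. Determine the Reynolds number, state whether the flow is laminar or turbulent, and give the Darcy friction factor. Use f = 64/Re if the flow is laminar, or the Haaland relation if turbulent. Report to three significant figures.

Re ≈ 124; laminar; f = 64/Re ≈ 0.515

Re = VD/ν = 0.9140·0.0479/3.52×10^-4 = 124
Re < 2300 → laminar → f = 64/Re = 0.5146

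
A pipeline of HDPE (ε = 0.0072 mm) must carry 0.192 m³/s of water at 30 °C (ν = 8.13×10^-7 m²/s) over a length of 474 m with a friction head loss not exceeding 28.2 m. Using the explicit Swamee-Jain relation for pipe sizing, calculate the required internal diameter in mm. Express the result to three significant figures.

Swamee-Jain (Type III): D = 0.66·[ε^1.25·(LQ²/(gh_f))^4.75 + ν·Q^9.4·(L/(gh_f))^5.2]^0.04
LQ²/(gh_f) = 0.06316; L/(gh_f) = 1.713
Term 1 = ε^1.25·(…)^4.75 = 7.48×10^-13; Term 2 = ν·Q^9.4·(…)^5.2 = 2.45×10^-12
D = 0.66·(7.48×10^-13 + 2.45×10^-12)^0.04 = 0.2289 m = 229 mm
Check: V = 4.66 m/s, Re = 1.31×10^6, f = 0.01192, h_f = 27.4 m ≈ 28.2 m ✓

D ≈ 229 mm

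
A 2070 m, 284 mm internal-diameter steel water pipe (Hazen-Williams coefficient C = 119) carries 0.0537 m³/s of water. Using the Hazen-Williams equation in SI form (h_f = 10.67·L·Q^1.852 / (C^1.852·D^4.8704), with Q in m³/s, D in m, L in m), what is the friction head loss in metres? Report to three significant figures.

h_f ≈ 6.47 m

h_f = 10.67·2070·0.0537^1.852 / (119^1.852·0.284^4.8704) = 6.467 m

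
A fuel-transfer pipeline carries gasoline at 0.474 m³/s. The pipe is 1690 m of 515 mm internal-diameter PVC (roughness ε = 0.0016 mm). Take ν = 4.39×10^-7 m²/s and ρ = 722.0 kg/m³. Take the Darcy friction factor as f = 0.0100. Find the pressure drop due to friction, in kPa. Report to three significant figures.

Δp ≈ 61.3 kPa

V = 4Q/(πD²) = 4·0.474/(π·0.515²) = 2.275 m/s
h_f = f(L/D)V²/(2g) = 0.01000·(1690/0.515)·2.275²/(2·9.81) = 8.660 m
Δp = ρg·h_f = 722.0·9.81·8.660 = 61.34 kPa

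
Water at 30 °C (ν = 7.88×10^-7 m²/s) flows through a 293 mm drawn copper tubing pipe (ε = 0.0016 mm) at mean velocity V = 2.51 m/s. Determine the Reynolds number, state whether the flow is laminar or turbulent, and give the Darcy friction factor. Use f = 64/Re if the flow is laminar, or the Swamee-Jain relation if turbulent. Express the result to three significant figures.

Re = VD/ν = 2.510·0.293/7.88×10^-7 = 9.33×10^5
Re > 4000 → turbulent; ε/D = 5.46×10^-6
Swamee-Jain: f = 0.01187

Re ≈ 9.33×10^5; turbulent; f ≈ 0.0119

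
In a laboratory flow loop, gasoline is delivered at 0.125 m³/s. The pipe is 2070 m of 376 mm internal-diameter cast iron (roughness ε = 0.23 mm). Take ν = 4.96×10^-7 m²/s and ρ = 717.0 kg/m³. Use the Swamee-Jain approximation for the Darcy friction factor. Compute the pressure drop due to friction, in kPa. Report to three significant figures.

Δp ≈ 45.2 kPa

V = 4Q/(πD²) = 4·0.125/(π·0.376²) = 1.126 m/s
Re = VD/ν = 1.126·0.376/4.96×10^-7 = 8.53×10^5 → turbulent
ε/D = 0.23/376 = 6.12×10^-4
Swamee-Jain: f = 0.01809
h_f = f(L/D)V²/(2g) = 0.01809·(2070/0.376)·1.126²/(2·9.81) = 6.433 m
Δp = ρg·h_f = 717.0·9.81·6.433 = 45.25 kPa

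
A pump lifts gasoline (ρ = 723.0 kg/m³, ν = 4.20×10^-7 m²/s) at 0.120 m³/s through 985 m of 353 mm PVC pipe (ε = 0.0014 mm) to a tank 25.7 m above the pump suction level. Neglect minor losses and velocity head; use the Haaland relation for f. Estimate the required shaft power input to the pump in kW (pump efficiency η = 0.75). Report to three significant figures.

P_shaft ≈ 32.0 kW

V = 4Q/(πD²) = 1.226 m/s; Re = 1.03×10^6; ε/D = 3.97×10^-6; f = 0.01160
h_f = f(L/D)V²/2g = 2.479 m
Total head H = z + h_f = 25.7 + 2.479 = 28.18 m
P_hyd = ρgQH = 723.0·9.81·0.120·28.18 = 23.98 kW
P_shaft = P_hyd/η = 23.98/0.75 = 31.98 kW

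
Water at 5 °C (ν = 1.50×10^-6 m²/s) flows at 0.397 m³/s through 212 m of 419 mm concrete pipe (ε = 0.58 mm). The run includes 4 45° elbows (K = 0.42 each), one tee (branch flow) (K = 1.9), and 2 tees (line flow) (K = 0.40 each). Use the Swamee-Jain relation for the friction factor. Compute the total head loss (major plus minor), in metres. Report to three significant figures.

H_L ≈ 6.49 m

V = 4Q/(πD²) = 2.879 m/s; V²/2g = 0.4225 m
Re = 8.04×10^5, ε/D = 0.00138 → f = 0.02168 (Swamee-Jain)
Major: h_f = f(L/D)·V²/2g = 0.02168·506.0·0.4225 = 4.635 m
Minor: ΣK = 4.38; h_m = ΣK·V²/2g = 1.851 m
Total H_L = 4.635 + 1.851 = 6.485 m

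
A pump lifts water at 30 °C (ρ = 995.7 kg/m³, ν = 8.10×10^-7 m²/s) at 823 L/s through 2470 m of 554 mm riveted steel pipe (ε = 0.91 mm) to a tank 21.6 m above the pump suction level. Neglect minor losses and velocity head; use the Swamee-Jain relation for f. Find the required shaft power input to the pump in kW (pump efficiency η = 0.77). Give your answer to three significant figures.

V = 4Q/(πD²) = 3.414 m/s; Re = 2.34×10^6; ε/D = 0.00164; f = 0.02238
h_f = f(L/D)V²/2g = 59.28 m
Total head H = z + h_f = 21.6 + 59.28 = 80.88 m
P_hyd = ρgQH = 995.7·9.81·0.823·80.88 = 650.2 kW
P_shaft = P_hyd/η = 650.2/0.77 = 844.4 kW

P_shaft ≈ 844 kW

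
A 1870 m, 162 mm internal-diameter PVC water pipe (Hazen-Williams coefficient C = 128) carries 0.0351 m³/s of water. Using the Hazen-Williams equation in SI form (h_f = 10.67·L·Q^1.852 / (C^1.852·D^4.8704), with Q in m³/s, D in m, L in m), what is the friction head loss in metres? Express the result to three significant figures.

h_f ≈ 35.8 m

h_f = 10.67·1870·0.0351^1.852 / (128^1.852·0.162^4.8704) = 35.76 m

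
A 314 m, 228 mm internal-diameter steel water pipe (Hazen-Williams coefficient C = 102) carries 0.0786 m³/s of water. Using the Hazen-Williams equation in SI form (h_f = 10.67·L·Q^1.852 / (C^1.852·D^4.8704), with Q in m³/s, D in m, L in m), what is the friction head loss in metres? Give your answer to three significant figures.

h_f = 10.67·314·0.0786^1.852 / (102^1.852·0.228^4.8704) = 7.702 m

h_f ≈ 7.70 m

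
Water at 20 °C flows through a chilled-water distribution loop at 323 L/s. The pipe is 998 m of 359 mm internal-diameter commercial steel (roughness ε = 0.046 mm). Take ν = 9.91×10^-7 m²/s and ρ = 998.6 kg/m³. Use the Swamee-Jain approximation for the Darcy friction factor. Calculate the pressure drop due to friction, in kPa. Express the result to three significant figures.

V = 4Q/(πD²) = 4·0.323/(π·0.359²) = 3.191 m/s
Re = VD/ν = 3.191·0.359/9.91×10^-7 = 1.16×10^6 → turbulent
ε/D = 0.046/359 = 1.28×10^-4
Swamee-Jain: f = 0.01376
h_f = f(L/D)V²/(2g) = 0.01376·(998/0.359)·3.191²/(2·9.81) = 19.86 m
Δp = ρg·h_f = 998.6·9.81·19.86 = 194.5 kPa

Δp ≈ 195 kPa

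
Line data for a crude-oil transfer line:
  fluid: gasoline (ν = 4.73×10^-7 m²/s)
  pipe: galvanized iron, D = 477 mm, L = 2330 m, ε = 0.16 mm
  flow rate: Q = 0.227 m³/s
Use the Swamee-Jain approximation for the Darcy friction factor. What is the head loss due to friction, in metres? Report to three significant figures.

h_f ≈ 6.40 m

V = 4Q/(πD²) = 4·0.227/(π·0.477²) = 1.270 m/s
Re = VD/ν = 1.270·0.477/4.73×10^-7 = 1.28×10^6 → turbulent
ε/D = 0.16/477 = 3.35×10^-4
Swamee-Jain: f = 0.01592
h_f = f(L/D)V²/(2g) = 0.01592·(2330/0.477)·1.270²/(2·9.81) = 6.395 m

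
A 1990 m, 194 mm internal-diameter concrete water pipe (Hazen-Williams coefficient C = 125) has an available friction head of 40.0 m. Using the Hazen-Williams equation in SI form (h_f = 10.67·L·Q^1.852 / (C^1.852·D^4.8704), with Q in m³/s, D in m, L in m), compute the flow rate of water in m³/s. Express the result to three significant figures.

Rearranging: Q = [h_f·C^1.852·D^4.8704 / (10.67·L)]^(1/1.852)
Q = [40.0·125^1.852·0.194^4.8704 / (10.67·1990)]^0.540 = 0.05657 m³/s

Q ≈ 0.0566 m³/s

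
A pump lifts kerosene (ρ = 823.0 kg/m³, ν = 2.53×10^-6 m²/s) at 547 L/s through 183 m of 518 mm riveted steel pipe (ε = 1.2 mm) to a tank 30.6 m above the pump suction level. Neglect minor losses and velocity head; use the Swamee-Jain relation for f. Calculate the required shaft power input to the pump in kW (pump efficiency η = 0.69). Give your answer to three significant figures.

P_shaft ≈ 215 kW

V = 4Q/(πD²) = 2.596 m/s; Re = 5.31×10^5; ε/D = 0.00232; f = 0.02478
h_f = f(L/D)V²/2g = 3.006 m
Total head H = z + h_f = 30.6 + 3.006 = 33.61 m
P_hyd = ρgQH = 823.0·9.81·0.547·33.61 = 148.4 kW
P_shaft = P_hyd/η = 148.4/0.69 = 215.1 kW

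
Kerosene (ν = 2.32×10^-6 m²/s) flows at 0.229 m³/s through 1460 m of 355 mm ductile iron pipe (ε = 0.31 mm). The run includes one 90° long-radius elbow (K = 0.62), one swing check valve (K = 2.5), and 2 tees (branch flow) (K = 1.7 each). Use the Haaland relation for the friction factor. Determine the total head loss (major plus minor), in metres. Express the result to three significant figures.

V = 4Q/(πD²) = 2.314 m/s; V²/2g = 0.2728 m
Re = 3.54×10^5, ε/D = 8.73×10^-4 → f = 0.01984 (Haaland)
Major: h_f = f(L/D)·V²/2g = 0.01984·4113·0.2728 = 22.26 m
Minor: ΣK = 6.52; h_m = ΣK·V²/2g = 1.779 m
Total H_L = 22.26 + 1.779 = 24.04 m

H_L ≈ 24.0 m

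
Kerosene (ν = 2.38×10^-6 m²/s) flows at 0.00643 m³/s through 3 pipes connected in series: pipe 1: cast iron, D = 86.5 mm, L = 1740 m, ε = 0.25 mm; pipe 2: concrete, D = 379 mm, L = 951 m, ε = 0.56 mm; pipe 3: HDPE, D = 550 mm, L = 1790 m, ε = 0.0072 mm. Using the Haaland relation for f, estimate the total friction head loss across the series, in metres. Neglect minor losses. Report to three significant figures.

H ≈ 35.3 m

Pipe 1: V = 1.094 m/s, Re = 3.98×10^4, ε/D = 0.00289, f = 0.02875, h_1 = f(L/D)V²/2g = 35.29 m
Pipe 2: V = 0.05700 m/s, Re = 9080, ε/D = 0.00148, f = 0.03357, h_2 = f(L/D)V²/2g = 0.01395 m
Pipe 3: V = 0.02706 m/s, Re = 6250, ε/D = 1.31×10^-5, f = 0.03530, h_3 = f(L/D)V²/2g = 0.004289 m
Series → Q common, losses add: H = Σh = 35.31 m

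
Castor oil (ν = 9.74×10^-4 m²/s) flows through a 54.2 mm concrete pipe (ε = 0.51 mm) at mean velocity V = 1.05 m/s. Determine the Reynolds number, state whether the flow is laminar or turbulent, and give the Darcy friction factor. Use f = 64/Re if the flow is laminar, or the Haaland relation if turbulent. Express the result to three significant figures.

Re = VD/ν = 1.050·0.0542/9.74×10^-4 = 58.4
Re < 2300 → laminar → f = 64/Re = 1.095

Re ≈ 58.4; laminar; f = 64/Re ≈ 1.10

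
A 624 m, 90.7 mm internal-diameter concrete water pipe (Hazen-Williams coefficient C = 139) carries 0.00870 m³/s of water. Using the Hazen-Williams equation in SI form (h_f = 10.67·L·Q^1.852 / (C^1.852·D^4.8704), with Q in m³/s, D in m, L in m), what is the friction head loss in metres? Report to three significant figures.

h_f ≈ 13.0 m

h_f = 10.67·624·0.00870^1.852 / (139^1.852·0.0907^4.8704) = 13.04 m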